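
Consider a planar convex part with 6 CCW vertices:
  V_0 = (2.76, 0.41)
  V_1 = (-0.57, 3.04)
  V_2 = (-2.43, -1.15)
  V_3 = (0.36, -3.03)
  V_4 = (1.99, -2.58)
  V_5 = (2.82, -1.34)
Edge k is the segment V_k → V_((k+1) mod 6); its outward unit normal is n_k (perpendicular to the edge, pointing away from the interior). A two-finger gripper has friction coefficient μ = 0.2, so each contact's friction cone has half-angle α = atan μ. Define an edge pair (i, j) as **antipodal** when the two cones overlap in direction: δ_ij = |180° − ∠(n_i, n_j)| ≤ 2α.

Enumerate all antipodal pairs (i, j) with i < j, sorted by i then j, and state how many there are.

α = atan 0.2 = 11.31°;  2α = 22.62°
n_0 = (+0.6198, +0.7848)
n_1 = (-0.9140, +0.4057)
n_2 = (-0.5588, -0.8293)
n_3 = (+0.2661, -0.9639)
n_4 = (+0.8310, -0.5562)
n_5 = (+0.9994, +0.0343)
  (0,1): δ = 75.64°  ·
  (0,2): δ = 4.33°  ✓
  (0,3): δ = 53.73°  ·
  (0,4): δ = 94.50°  ·
  (0,5): δ = 130.26°  ·
  (1,2): δ = 100.04°  ·
  (1,3): δ = 50.63°  ·
  (1,4): δ = 9.86°  ✓
  (1,5): δ = 25.90°  ·
  (2,3): δ = 130.59°  ·
  (2,4): δ = 89.82°  ·
  (2,5): δ = 54.06°  ·
  (3,4): δ = 139.23°  ·
  (3,5): δ = 103.47°  ·
  (4,5): δ = 144.24°  ·
antipodal pairs: 2

count = 2; pairs: (0,2), (1,4)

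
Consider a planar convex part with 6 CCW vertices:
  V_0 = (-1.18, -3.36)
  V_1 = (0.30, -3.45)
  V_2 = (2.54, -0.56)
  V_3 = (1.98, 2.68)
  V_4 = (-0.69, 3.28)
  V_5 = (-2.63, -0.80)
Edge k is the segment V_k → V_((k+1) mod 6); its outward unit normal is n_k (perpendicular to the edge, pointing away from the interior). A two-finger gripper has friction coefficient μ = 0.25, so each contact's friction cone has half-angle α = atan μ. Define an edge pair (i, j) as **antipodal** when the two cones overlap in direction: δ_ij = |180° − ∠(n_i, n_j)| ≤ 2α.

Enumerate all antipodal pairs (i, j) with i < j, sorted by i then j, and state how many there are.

α = atan 0.25 = 14.04°;  2α = 28.07°
n_0 = (-0.0607, -0.9982)
n_1 = (+0.7904, -0.6126)
n_2 = (+0.9854, +0.1703)
n_3 = (+0.2193, +0.9757)
n_4 = (-0.9031, +0.4294)
n_5 = (-0.8701, -0.4928)
  (0,1): δ = 124.30°  ·
  (0,2): δ = 76.71°  ·
  (0,3): δ = 9.19°  ✓
  (0,4): δ = 68.05°  ·
  (0,5): δ = 123.01°  ·
  (1,2): δ = 132.42°  ·
  (1,3): δ = 64.89°  ·
  (1,4): δ = 12.35°  ✓
  (1,5): δ = 67.31°  ·
  (2,3): δ = 112.47°  ·
  (2,4): δ = 35.24°  ·
  (2,5): δ = 19.72°  ✓
  (3,4): δ = 102.77°  ·
  (3,5): δ = 47.81°  ·
  (4,5): δ = 125.04°  ·
antipodal pairs: 3

count = 3; pairs: (0,3), (1,4), (2,5)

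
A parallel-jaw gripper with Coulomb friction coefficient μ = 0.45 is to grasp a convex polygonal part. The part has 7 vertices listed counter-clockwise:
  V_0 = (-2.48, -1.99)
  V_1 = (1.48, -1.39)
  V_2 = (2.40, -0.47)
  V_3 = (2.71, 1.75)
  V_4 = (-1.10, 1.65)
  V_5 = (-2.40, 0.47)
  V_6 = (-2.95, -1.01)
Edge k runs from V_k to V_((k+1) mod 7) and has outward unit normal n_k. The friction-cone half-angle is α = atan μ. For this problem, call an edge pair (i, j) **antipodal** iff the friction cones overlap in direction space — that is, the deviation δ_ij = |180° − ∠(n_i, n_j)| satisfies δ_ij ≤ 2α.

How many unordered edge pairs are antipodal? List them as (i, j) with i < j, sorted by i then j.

α = atan 0.45 = 24.23°;  2α = 48.46°
n_0 = (+0.1498, -0.9887)
n_1 = (+0.7071, -0.7071)
n_2 = (+0.9904, -0.1383)
n_3 = (-0.0262, +0.9997)
n_4 = (-0.6721, +0.7405)
n_5 = (-0.9374, +0.3483)
n_6 = (-0.9017, -0.4324)
  (0,1): δ = 143.62°  ·
  (0,2): δ = 106.57°  ·
  (0,3): δ = 7.11°  ✓
  (0,4): δ = 33.61°  ✓
  (0,5): δ = 61.00°  ·
  (0,6): δ = 107.01°  ·
  (1,2): δ = 142.95°  ·
  (1,3): δ = 43.50°  ✓
  (1,4): δ = 2.77°  ✓
  (1,5): δ = 24.61°  ✓
  (1,6): δ = 70.62°  ·
  (2,3): δ = 80.55°  ·
  (2,4): δ = 39.82°  ✓
  (2,5): δ = 12.44°  ✓
  (2,6): δ = 33.57°  ✓
  (3,4): δ = 139.27°  ·
  (3,5): δ = 111.89°  ·
  (3,6): δ = 65.88°  ·
  (4,5): δ = 152.62°  ·
  (4,6): δ = 106.61°  ·
  (5,6): δ = 133.99°  ·
antipodal pairs: 8

count = 8; pairs: (0,3), (0,4), (1,3), (1,4), (1,5), (2,4), (2,5), (2,6)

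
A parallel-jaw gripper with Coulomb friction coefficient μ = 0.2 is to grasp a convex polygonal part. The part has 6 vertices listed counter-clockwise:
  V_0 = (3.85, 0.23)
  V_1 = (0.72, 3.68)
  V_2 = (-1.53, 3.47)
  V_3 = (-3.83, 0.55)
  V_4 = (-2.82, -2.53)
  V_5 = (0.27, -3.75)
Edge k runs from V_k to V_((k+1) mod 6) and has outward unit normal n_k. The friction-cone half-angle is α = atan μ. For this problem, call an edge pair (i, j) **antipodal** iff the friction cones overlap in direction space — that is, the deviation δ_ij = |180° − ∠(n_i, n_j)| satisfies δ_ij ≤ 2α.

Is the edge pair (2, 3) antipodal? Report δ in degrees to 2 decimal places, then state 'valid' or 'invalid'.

δ = 123.62°, invalid

α = atan 0.2 = 11.31°;  2α = 22.62°
edge 2: e_2 = (-2.30, -2.92);  n_2 = (-0.7856, +0.6188)
edge 3: e_3 = (+1.01, -3.08);  n_3 = (-0.9502, -0.3116)
∠(n_2, n_3) = 56.38°
δ = |180° − 56.38°| = 123.62°
123.62° > 2α = 22.62°  →  invalid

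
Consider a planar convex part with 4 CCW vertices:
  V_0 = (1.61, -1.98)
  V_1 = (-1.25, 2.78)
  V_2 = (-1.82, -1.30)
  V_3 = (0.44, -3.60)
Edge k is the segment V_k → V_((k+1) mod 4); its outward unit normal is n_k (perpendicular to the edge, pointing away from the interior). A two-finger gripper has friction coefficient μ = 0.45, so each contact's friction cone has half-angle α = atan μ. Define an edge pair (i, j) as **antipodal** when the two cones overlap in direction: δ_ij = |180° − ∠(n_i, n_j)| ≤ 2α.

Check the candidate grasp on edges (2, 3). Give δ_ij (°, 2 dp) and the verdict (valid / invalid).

α = atan 0.45 = 24.23°;  2α = 48.46°
edge 2: e_2 = (+2.26, -2.30);  n_2 = (-0.7133, -0.7009)
edge 3: e_3 = (+1.17, +1.62);  n_3 = (+0.8107, -0.5855)
∠(n_2, n_3) = 99.66°
δ = |180° − 99.66°| = 80.34°
80.34° > 2α = 48.46°  →  invalid

δ = 80.34°, invalid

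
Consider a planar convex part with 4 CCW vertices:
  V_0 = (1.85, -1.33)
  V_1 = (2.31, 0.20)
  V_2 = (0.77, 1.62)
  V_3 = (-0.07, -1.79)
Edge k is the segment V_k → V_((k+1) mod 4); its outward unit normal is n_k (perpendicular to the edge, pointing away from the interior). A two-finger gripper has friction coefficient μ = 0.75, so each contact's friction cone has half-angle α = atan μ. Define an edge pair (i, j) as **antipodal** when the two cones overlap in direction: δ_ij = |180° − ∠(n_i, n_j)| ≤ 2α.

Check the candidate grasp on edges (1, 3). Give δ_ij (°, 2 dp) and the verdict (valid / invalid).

δ = 56.15°, valid

α = atan 0.75 = 36.87°;  2α = 73.74°
edge 1: e_1 = (-1.54, +1.42);  n_1 = (+0.6779, +0.7352)
edge 3: e_3 = (+1.92, +0.46);  n_3 = (+0.2330, -0.9725)
∠(n_1, n_3) = 123.85°
δ = |180° − 123.85°| = 56.15°
56.15° ≤ 2α = 73.74°  →  valid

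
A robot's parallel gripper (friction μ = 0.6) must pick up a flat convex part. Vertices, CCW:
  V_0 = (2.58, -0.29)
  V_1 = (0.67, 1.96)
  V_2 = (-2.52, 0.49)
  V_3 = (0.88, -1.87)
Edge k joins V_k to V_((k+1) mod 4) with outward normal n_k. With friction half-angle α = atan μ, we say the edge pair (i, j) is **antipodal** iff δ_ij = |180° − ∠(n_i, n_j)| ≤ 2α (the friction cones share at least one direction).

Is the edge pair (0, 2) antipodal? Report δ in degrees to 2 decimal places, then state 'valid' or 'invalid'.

δ = 14.91°, valid

α = atan 0.6 = 30.96°;  2α = 61.93°
edge 0: e_0 = (-1.91, +2.25);  n_0 = (+0.7624, +0.6472)
edge 2: e_2 = (+3.40, -2.36);  n_2 = (-0.5702, -0.8215)
∠(n_0, n_2) = 165.09°
δ = |180° − 165.09°| = 14.91°
14.91° ≤ 2α = 61.93°  →  valid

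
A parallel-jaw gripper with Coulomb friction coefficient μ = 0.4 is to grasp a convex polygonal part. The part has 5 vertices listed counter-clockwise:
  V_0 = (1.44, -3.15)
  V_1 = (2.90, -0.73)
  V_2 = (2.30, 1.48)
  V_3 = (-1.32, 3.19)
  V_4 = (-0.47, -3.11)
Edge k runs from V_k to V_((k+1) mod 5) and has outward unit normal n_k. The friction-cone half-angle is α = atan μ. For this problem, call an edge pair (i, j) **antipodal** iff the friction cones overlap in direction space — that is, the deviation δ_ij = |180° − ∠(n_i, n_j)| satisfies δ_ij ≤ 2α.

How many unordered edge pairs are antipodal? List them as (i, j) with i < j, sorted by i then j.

count = 3; pairs: (0,3), (1,3), (2,4)

α = atan 0.4 = 21.80°;  2α = 43.60°
n_0 = (+0.8562, -0.5166)
n_1 = (+0.9651, +0.2620)
n_2 = (+0.4271, +0.9042)
n_3 = (-0.9910, -0.1337)
n_4 = (-0.0209, -0.9998)
  (0,1): δ = 133.71°  ·
  (0,2): δ = 84.18°  ·
  (0,3): δ = 38.79°  ✓
  (0,4): δ = 119.90°  ·
  (1,2): δ = 130.47°  ·
  (1,3): δ = 7.51°  ✓
  (1,4): δ = 73.61°  ·
  (2,3): δ = 57.03°  ·
  (2,4): δ = 24.09°  ✓
  (3,4): δ = 98.88°  ·
antipodal pairs: 3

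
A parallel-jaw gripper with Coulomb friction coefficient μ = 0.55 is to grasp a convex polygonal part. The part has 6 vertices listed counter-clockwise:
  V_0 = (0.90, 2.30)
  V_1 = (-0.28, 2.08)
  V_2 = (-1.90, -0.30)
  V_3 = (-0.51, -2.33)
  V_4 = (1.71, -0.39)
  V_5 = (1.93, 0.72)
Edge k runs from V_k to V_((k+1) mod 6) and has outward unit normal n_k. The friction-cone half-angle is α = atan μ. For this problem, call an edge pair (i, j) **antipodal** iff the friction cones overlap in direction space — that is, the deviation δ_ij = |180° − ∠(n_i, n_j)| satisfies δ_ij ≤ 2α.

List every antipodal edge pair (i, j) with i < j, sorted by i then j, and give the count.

α = atan 0.55 = 28.81°;  2α = 57.62°
n_0 = (-0.1833, +0.9831)
n_1 = (-0.8267, +0.5627)
n_2 = (-0.8251, -0.5650)
n_3 = (+0.6580, -0.7530)
n_4 = (+0.9809, -0.1944)
n_5 = (+0.8377, +0.5461)
  (0,1): δ = 134.80°  ·
  (0,2): δ = 66.16°  ·
  (0,3): δ = 30.59°  ✓
  (0,4): δ = 68.23°  ·
  (0,5): δ = 112.54°  ·
  (1,2): δ = 111.36°  ·
  (1,3): δ = 14.61°  ✓
  (1,4): δ = 23.03°  ✓
  (1,5): δ = 67.34°  ·
  (2,3): δ = 83.25°  ·
  (2,4): δ = 45.61°  ✓
  (2,5): δ = 1.30°  ✓
  (3,4): δ = 142.36°  ·
  (3,5): δ = 98.05°  ·
  (4,5): δ = 135.69°  ·
antipodal pairs: 5

count = 5; pairs: (0,3), (1,3), (1,4), (2,4), (2,5)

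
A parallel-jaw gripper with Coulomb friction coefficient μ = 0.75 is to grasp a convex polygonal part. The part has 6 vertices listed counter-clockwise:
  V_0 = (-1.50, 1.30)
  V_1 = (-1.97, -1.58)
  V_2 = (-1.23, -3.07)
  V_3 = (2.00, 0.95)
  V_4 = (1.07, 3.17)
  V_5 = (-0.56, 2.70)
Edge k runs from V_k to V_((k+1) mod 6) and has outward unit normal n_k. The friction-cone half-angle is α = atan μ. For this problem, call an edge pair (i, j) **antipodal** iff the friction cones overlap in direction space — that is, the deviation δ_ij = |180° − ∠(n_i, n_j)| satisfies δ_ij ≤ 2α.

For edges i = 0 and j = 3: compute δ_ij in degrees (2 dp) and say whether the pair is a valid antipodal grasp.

α = atan 0.75 = 36.87°;  2α = 73.74°
edge 0: e_0 = (-0.47, -2.88);  n_0 = (-0.9869, +0.1611)
edge 3: e_3 = (-0.93, +2.22);  n_3 = (+0.9223, +0.3864)
∠(n_0, n_3) = 148.00°
δ = |180° − 148.00°| = 32.00°
32.00° ≤ 2α = 73.74°  →  valid

δ = 32.00°, valid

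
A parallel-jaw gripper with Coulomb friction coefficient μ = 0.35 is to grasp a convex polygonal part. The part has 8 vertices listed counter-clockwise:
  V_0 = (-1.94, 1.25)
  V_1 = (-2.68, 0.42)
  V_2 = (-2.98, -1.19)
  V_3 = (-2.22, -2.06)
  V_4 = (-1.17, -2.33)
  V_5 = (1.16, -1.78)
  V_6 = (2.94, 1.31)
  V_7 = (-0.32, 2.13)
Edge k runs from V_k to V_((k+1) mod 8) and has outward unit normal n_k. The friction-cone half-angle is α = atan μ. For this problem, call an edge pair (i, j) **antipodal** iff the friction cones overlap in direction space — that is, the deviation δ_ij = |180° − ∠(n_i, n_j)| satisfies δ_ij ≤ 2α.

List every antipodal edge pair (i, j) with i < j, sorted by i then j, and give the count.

α = atan 0.35 = 19.29°;  2α = 38.58°
n_0 = (-0.7464, +0.6655)
n_1 = (-0.9831, +0.1832)
n_2 = (-0.7531, -0.6579)
n_3 = (-0.2490, -0.9685)
n_4 = (+0.2297, -0.9733)
n_5 = (+0.8665, -0.4992)
n_6 = (+0.2439, +0.9698)
n_7 = (-0.4773, +0.8787)
  (0,1): δ = 148.84°  ·
  (0,2): δ = 97.14°  ·
  (0,3): δ = 62.70°  ·
  (0,4): δ = 35.00°  ✓
  (0,5): δ = 11.77°  ✓
  (0,6): δ = 117.60°  ·
  (0,7): δ = 160.23°  ·
  (1,2): δ = 128.31°  ·
  (1,3): δ = 93.87°  ·
  (1,4): δ = 66.16°  ·
  (1,5): δ = 19.39°  ✓
  (1,6): δ = 86.44°  ·
  (1,7): δ = 129.07°  ·
  (2,3): δ = 145.56°  ·
  (2,4): δ = 117.86°  ·
  (2,5): δ = 71.08°  ·
  (2,6): δ = 34.74°  ✓
  (2,7): δ = 77.37°  ·
  (3,4): δ = 152.30°  ·
  (3,5): δ = 105.52°  ·
  (3,6): δ = 0.30°  ✓
  (3,7): δ = 42.93°  ·
  (4,5): δ = 133.23°  ·
  (4,6): δ = 27.40°  ✓
  (4,7): δ = 15.23°  ✓
  (5,6): δ = 74.17°  ·
  (5,7): δ = 31.54°  ✓
  (6,7): δ = 137.37°  ·
antipodal pairs: 8

count = 8; pairs: (0,4), (0,5), (1,5), (2,6), (3,6), (4,6), (4,7), (5,7)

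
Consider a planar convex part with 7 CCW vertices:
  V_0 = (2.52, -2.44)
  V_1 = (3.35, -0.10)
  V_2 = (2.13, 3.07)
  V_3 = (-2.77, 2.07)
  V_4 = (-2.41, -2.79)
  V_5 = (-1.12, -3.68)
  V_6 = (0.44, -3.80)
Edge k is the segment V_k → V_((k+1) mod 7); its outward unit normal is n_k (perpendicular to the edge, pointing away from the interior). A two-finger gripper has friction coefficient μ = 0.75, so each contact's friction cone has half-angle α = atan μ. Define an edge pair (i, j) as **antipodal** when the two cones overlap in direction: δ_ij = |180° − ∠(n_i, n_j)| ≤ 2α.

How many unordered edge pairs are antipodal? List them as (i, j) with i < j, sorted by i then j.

count = 9; pairs: (0,2), (0,3), (1,3), (1,4), (1,5), (2,4), (2,5), (2,6), (3,6)

α = atan 0.75 = 36.87°;  2α = 73.74°
n_0 = (+0.9425, -0.3343)
n_1 = (+0.9333, +0.3592)
n_2 = (-0.2000, +0.9798)
n_3 = (-0.9973, -0.0739)
n_4 = (-0.5679, -0.8231)
n_5 = (-0.0767, -0.9971)
n_6 = (+0.5472, -0.8370)
  (0,1): δ = 139.42°  ·
  (0,2): δ = 58.94°  ✓
  (0,3): δ = 23.77°  ✓
  (0,4): δ = 74.93°  ·
  (0,5): δ = 105.13°  ·
  (0,6): δ = 142.71°  ·
  (1,2): δ = 99.52°  ·
  (1,3): δ = 16.81°  ✓
  (1,4): δ = 34.35°  ✓
  (1,5): δ = 64.55°  ✓
  (1,6): δ = 102.13°  ·
  (2,3): δ = 97.30°  ·
  (2,4): δ = 46.14°  ✓
  (2,5): δ = 15.93°  ✓
  (2,6): δ = 21.64°  ✓
  (3,4): δ = 128.84°  ·
  (3,5): δ = 98.64°  ·
  (3,6): δ = 61.06°  ✓
  (4,5): δ = 149.80°  ·
  (4,6): δ = 112.22°  ·
  (5,6): δ = 142.42°  ·
antipodal pairs: 9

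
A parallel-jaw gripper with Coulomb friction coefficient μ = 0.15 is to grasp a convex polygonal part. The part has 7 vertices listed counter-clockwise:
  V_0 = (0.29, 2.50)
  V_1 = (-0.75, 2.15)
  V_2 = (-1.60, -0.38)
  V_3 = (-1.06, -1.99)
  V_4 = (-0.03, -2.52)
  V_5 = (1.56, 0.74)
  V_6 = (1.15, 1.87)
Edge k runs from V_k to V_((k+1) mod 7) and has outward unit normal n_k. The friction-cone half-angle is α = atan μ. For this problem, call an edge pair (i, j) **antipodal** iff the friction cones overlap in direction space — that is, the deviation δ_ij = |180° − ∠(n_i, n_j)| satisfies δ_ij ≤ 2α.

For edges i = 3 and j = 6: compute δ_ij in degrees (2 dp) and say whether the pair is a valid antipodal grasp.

δ = 9.00°, valid

α = atan 0.15 = 8.53°;  2α = 17.06°
edge 3: e_3 = (+1.03, -0.53);  n_3 = (-0.4575, -0.8892)
edge 6: e_6 = (-0.86, +0.63);  n_6 = (+0.5910, +0.8067)
∠(n_3, n_6) = 171.00°
δ = |180° − 171.00°| = 9.00°
9.00° ≤ 2α = 17.06°  →  valid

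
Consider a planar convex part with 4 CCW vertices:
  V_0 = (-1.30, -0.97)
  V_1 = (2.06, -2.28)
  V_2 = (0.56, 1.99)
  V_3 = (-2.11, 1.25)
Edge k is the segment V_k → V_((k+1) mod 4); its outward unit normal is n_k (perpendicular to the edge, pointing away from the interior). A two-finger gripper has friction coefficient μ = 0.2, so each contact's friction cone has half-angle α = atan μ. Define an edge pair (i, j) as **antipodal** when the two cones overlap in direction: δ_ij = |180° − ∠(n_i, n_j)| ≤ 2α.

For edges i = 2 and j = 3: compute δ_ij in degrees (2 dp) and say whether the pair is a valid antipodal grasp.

δ = 85.45°, invalid

α = atan 0.2 = 11.31°;  2α = 22.62°
edge 2: e_2 = (-2.67, -0.74);  n_2 = (-0.2671, +0.9637)
edge 3: e_3 = (+0.81, -2.22);  n_3 = (-0.9394, -0.3428)
∠(n_2, n_3) = 94.55°
δ = |180° − 94.55°| = 85.45°
85.45° > 2α = 22.62°  →  invalid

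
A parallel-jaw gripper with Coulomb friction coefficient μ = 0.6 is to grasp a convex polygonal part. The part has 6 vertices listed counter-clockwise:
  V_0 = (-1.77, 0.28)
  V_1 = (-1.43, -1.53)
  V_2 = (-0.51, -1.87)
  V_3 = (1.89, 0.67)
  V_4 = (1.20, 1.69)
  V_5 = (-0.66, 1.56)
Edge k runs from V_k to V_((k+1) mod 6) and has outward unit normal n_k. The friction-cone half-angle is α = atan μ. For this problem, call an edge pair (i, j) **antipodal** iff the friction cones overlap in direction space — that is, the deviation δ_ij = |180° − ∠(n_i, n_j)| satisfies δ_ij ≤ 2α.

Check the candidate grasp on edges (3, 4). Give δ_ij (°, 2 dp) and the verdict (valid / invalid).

α = atan 0.6 = 30.96°;  2α = 61.93°
edge 3: e_3 = (-0.69, +1.02);  n_3 = (+0.8283, +0.5603)
edge 4: e_4 = (-1.86, -0.13);  n_4 = (-0.0697, +0.9976)
∠(n_3, n_4) = 59.92°
δ = |180° − 59.92°| = 120.08°
120.08° > 2α = 61.93°  →  invalid

δ = 120.08°, invalid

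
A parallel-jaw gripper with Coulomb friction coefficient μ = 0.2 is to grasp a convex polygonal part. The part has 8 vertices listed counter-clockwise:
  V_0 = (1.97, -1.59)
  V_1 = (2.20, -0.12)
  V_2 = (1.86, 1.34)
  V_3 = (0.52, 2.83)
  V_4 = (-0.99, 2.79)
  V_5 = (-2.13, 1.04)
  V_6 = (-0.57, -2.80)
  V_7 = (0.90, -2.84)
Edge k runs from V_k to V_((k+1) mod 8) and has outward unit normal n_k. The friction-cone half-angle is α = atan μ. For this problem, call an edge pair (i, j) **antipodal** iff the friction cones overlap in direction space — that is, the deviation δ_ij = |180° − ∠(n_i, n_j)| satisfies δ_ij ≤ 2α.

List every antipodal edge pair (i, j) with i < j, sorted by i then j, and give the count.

α = atan 0.2 = 11.31°;  2α = 22.62°
n_0 = (+0.9880, -0.1546)
n_1 = (+0.9739, +0.2268)
n_2 = (+0.7435, +0.6687)
n_3 = (-0.0265, +0.9996)
n_4 = (-0.8379, +0.5458)
n_5 = (-0.9265, -0.3764)
n_6 = (-0.0272, -0.9996)
n_7 = (+0.7597, -0.6503)
  (0,1): δ = 158.00°  ·
  (0,2): δ = 129.14°  ·
  (0,3): δ = 79.59°  ·
  (0,4): δ = 24.19°  ·
  (0,5): δ = 31.00°  ·
  (0,6): δ = 97.33°  ·
  (0,7): δ = 148.33°  ·
  (1,2): δ = 151.14°  ·
  (1,3): δ = 101.59°  ·
  (1,4): δ = 46.19°  ·
  (1,5): δ = 9.00°  ✓
  (1,6): δ = 75.33°  ·
  (1,7): δ = 126.33°  ·
  (2,3): δ = 130.45°  ·
  (2,4): δ = 75.05°  ·
  (2,5): δ = 19.86°  ✓
  (2,6): δ = 46.48°  ·
  (2,7): δ = 97.47°  ·
  (3,4): δ = 124.60°  ·
  (3,5): δ = 69.41°  ·
  (3,6): δ = 3.08°  ✓
  (3,7): δ = 47.92°  ·
  (4,5): δ = 124.81°  ·
  (4,6): δ = 58.48°  ·
  (4,7): δ = 7.48°  ✓
  (5,6): δ = 113.67°  ·
  (5,7): δ = 62.67°  ·
  (6,7): δ = 129.00°  ·
antipodal pairs: 4

count = 4; pairs: (1,5), (2,5), (3,6), (4,7)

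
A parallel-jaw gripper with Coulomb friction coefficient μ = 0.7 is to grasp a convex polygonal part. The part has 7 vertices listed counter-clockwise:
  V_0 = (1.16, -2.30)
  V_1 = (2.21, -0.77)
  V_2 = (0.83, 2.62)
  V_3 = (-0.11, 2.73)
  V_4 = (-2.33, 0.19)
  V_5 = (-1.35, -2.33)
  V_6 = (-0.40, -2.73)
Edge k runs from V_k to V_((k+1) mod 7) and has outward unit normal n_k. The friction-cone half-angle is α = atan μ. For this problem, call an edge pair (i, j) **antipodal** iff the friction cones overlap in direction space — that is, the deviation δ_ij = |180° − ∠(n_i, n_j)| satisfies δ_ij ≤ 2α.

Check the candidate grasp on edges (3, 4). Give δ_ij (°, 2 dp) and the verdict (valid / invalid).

δ = 117.60°, invalid

α = atan 0.7 = 34.99°;  2α = 69.98°
edge 3: e_3 = (-2.22, -2.54);  n_3 = (-0.7529, +0.6581)
edge 4: e_4 = (+0.98, -2.52);  n_4 = (-0.9320, -0.3624)
∠(n_3, n_4) = 62.40°
δ = |180° − 62.40°| = 117.60°
117.60° > 2α = 69.98°  →  invalid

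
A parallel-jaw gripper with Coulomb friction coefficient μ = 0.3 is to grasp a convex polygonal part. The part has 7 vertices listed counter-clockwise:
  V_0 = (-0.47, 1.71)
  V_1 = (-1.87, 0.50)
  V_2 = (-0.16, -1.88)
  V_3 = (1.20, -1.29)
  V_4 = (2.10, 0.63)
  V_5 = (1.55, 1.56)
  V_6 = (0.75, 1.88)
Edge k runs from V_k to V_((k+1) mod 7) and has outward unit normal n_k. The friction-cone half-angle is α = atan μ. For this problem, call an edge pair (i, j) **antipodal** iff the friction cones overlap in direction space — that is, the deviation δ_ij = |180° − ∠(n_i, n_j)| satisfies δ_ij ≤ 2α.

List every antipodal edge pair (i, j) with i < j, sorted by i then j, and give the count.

α = atan 0.3 = 16.70°;  2α = 33.40°
n_0 = (-0.6539, +0.7566)
n_1 = (-0.8121, -0.5835)
n_2 = (+0.3980, -0.9174)
n_3 = (+0.9055, -0.4244)
n_4 = (+0.8607, +0.5090)
n_5 = (+0.3714, +0.9285)
n_6 = (-0.1380, +0.9904)
  (0,1): δ = 95.14°  ·
  (0,2): δ = 17.38°  ✓
  (0,3): δ = 24.05°  ✓
  (0,4): δ = 79.76°  ·
  (0,5): δ = 117.36°  ·
  (0,6): δ = 147.10°  ·
  (1,2): δ = 102.24°  ·
  (1,3): δ = 60.81°  ·
  (1,4): δ = 5.10°  ✓
  (1,5): δ = 32.50°  ✓
  (1,6): δ = 62.24°  ·
  (2,3): δ = 138.57°  ·
  (2,4): δ = 82.85°  ·
  (2,5): δ = 45.25°  ·
  (2,6): δ = 15.52°  ✓
  (3,4): δ = 124.29°  ·
  (3,5): δ = 86.69°  ·
  (3,6): δ = 56.95°  ·
  (4,5): δ = 142.40°  ·
  (4,6): δ = 112.67°  ·
  (5,6): δ = 150.27°  ·
antipodal pairs: 5

count = 5; pairs: (0,2), (0,3), (1,4), (1,5), (2,6)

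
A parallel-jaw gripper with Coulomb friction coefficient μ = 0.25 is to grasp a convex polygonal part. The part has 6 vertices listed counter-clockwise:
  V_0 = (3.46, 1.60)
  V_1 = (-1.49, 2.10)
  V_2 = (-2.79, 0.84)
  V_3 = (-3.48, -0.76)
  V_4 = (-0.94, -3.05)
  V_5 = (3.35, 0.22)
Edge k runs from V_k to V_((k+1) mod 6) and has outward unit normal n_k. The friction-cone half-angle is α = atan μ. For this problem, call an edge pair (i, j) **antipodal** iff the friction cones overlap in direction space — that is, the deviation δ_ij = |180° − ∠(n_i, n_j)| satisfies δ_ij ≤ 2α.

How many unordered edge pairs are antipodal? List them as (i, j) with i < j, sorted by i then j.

count = 2; pairs: (1,4), (2,5)

α = atan 0.25 = 14.04°;  2α = 28.07°
n_0 = (+0.1005, +0.9949)
n_1 = (-0.6960, +0.7181)
n_2 = (-0.9183, +0.3960)
n_3 = (-0.6696, -0.7427)
n_4 = (+0.6062, -0.7953)
n_5 = (+0.9968, -0.0795)
  (0,1): δ = 130.13°  ·
  (0,2): δ = 107.56°  ·
  (0,3): δ = 36.27°  ·
  (0,4): δ = 43.08°  ·
  (0,5): δ = 91.21°  ·
  (1,2): δ = 157.43°  ·
  (1,3): δ = 86.14°  ·
  (1,4): δ = 6.79°  ✓
  (1,5): δ = 41.34°  ·
  (2,3): δ = 108.71°  ·
  (2,4): δ = 29.36°  ·
  (2,5): δ = 18.77°  ✓
  (3,4): δ = 100.65°  ·
  (3,5): δ = 52.52°  ·
  (4,5): δ = 131.87°  ·
antipodal pairs: 2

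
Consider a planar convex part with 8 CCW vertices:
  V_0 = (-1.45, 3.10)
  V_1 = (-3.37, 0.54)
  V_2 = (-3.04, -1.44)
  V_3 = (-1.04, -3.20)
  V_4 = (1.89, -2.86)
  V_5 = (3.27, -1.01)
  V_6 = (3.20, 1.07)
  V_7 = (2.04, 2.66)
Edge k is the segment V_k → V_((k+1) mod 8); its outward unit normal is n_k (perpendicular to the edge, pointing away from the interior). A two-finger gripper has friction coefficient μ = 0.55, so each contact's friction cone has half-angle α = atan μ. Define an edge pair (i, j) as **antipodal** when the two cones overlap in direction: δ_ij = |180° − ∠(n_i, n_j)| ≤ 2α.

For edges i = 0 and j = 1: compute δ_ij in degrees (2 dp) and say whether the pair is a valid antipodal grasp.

δ = 133.67°, invalid

α = atan 0.55 = 28.81°;  2α = 57.62°
edge 0: e_0 = (-1.92, -2.56);  n_0 = (-0.8000, +0.6000)
edge 1: e_1 = (+0.33, -1.98);  n_1 = (-0.9864, -0.1644)
∠(n_0, n_1) = 46.33°
δ = |180° − 46.33°| = 133.67°
133.67° > 2α = 57.62°  →  invalid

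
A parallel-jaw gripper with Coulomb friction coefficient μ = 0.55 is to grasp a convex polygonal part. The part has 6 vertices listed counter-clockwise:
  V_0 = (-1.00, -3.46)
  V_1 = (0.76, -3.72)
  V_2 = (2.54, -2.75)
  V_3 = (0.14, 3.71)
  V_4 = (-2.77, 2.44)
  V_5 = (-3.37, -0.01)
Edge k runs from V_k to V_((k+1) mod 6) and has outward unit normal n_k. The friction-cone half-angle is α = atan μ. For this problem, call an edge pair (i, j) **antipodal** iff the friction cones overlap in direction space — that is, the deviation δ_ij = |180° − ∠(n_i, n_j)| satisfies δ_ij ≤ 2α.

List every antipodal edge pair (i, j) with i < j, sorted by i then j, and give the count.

α = atan 0.55 = 28.81°;  2α = 57.62°
n_0 = (-0.1461, -0.9893)
n_1 = (+0.4785, -0.8781)
n_2 = (+0.9374, +0.3483)
n_3 = (-0.4000, +0.9165)
n_4 = (-0.9713, +0.2379)
n_5 = (-0.8243, -0.5662)
  (0,1): δ = 143.01°  ·
  (0,2): δ = 61.22°  ·
  (0,3): δ = 31.98°  ✓
  (0,4): δ = 84.64°  ·
  (0,5): δ = 132.89°  ·
  (1,2): δ = 98.21°  ·
  (1,3): δ = 5.01°  ✓
  (1,4): δ = 47.65°  ✓
  (1,5): δ = 95.90°  ·
  (2,3): δ = 86.80°  ·
  (2,4): δ = 34.14°  ✓
  (2,5): δ = 14.11°  ✓
  (3,4): δ = 127.34°  ·
  (3,5): δ = 79.09°  ·
  (4,5): δ = 131.75°  ·
antipodal pairs: 5

count = 5; pairs: (0,3), (1,3), (1,4), (2,4), (2,5)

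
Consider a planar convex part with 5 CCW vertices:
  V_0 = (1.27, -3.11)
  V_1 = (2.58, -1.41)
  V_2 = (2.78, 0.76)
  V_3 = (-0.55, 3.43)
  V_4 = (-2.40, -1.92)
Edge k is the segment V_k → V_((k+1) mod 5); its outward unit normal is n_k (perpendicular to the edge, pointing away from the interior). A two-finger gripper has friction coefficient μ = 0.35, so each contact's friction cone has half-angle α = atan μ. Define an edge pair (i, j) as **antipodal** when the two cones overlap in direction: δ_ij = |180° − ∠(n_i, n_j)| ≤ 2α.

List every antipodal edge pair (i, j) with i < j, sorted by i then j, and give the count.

count = 3; pairs: (0,3), (1,3), (2,4)

α = atan 0.35 = 19.29°;  2α = 38.58°
n_0 = (+0.7921, -0.6104)
n_1 = (+0.9958, -0.0918)
n_2 = (+0.6256, +0.7802)
n_3 = (-0.9451, +0.3268)
n_4 = (-0.3084, -0.9512)
  (0,1): δ = 147.65°  ·
  (0,2): δ = 91.11°  ·
  (0,3): δ = 18.54°  ✓
  (0,4): δ = 109.65°  ·
  (1,2): δ = 123.46°  ·
  (1,3): δ = 13.81°  ✓
  (1,4): δ = 77.30°  ·
  (2,3): δ = 70.35°  ·
  (2,4): δ = 20.76°  ✓
  (3,4): δ = 88.89°  ·
antipodal pairs: 3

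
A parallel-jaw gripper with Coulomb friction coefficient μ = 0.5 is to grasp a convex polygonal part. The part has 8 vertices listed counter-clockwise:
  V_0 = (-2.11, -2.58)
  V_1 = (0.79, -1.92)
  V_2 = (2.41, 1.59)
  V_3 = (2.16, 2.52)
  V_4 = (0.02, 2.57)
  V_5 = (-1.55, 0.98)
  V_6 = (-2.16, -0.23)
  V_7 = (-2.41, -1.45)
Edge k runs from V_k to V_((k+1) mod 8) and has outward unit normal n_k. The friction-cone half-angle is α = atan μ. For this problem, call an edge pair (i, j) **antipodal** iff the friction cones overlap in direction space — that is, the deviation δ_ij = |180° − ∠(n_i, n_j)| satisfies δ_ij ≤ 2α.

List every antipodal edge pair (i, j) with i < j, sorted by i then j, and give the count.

count = 10; pairs: (0,3), (0,4), (0,5), (1,4), (1,5), (1,6), (1,7), (2,5), (2,6), (2,7)

α = atan 0.5 = 26.57°;  2α = 53.13°
n_0 = (+0.2219, -0.9751)
n_1 = (+0.9080, -0.4191)
n_2 = (+0.9657, +0.2596)
n_3 = (+0.0234, +0.9997)
n_4 = (-0.7116, +0.7026)
n_5 = (-0.8929, +0.4502)
n_6 = (-0.9796, +0.2007)
n_7 = (-0.9665, -0.2566)
  (0,1): δ = 127.60°  ·
  (0,2): δ = 87.77°  ·
  (0,3): δ = 14.16°  ✓
  (0,4): δ = 32.54°  ✓
  (0,5): δ = 50.42°  ✓
  (0,6): δ = 65.60°  ·
  (0,7): δ = 92.05°  ·
  (1,2): δ = 140.18°  ·
  (1,3): δ = 66.56°  ·
  (1,4): δ = 19.86°  ✓
  (1,5): δ = 1.98°  ✓
  (1,6): δ = 13.19°  ✓
  (1,7): δ = 39.64°  ✓
  (2,3): δ = 106.38°  ·
  (2,4): δ = 59.68°  ·
  (2,5): δ = 41.80°  ✓
  (2,6): δ = 26.63°  ✓
  (2,7): δ = 0.18°  ✓
  (3,4): δ = 133.30°  ·
  (3,5): δ = 115.42°  ·
  (3,6): δ = 100.24°  ·
  (3,7): δ = 73.79°  ·
  (4,5): δ = 162.12°  ·
  (4,6): δ = 146.94°  ·
  (4,7): δ = 120.49°  ·
  (5,6): δ = 164.83°  ·
  (5,7): δ = 138.38°  ·
  (6,7): δ = 153.55°  ·
antipodal pairs: 10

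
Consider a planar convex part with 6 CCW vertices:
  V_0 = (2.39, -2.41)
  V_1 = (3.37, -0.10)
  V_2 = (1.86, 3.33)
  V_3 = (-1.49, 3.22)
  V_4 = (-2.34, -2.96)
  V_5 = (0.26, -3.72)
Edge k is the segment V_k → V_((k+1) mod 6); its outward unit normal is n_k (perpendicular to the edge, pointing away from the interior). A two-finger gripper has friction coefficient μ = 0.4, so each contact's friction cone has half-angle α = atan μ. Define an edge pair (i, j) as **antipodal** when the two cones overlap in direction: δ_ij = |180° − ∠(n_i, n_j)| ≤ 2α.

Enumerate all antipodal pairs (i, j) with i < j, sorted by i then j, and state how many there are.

count = 4; pairs: (0,3), (1,3), (2,4), (2,5)

α = atan 0.4 = 21.80°;  2α = 43.60°
n_0 = (+0.9206, -0.3905)
n_1 = (+0.9152, +0.4029)
n_2 = (-0.0328, +0.9995)
n_3 = (-0.9907, +0.1363)
n_4 = (-0.2806, -0.9598)
n_5 = (+0.5239, -0.8518)
  (0,1): δ = 133.25°  ·
  (0,2): δ = 65.13°  ·
  (0,3): δ = 15.16°  ✓
  (0,4): δ = 96.69°  ·
  (0,5): δ = 144.58°  ·
  (1,2): δ = 111.88°  ·
  (1,3): δ = 31.59°  ✓
  (1,4): δ = 49.95°  ·
  (1,5): δ = 97.83°  ·
  (2,3): δ = 99.71°  ·
  (2,4): δ = 18.17°  ✓
  (2,5): δ = 29.71°  ✓
  (3,4): δ = 98.46°  ·
  (3,5): δ = 50.58°  ·
  (4,5): δ = 132.11°  ·
antipodal pairs: 4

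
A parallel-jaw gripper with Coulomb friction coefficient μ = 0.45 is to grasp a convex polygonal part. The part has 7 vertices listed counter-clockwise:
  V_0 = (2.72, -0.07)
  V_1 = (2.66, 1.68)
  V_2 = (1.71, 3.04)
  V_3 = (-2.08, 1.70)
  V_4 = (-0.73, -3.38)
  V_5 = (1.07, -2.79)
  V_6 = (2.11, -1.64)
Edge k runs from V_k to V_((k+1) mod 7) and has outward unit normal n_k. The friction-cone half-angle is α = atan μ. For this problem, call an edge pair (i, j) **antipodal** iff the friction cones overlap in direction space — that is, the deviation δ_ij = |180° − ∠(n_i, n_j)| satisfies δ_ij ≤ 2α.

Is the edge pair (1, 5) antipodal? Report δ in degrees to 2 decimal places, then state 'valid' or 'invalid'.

δ = 102.94°, invalid

α = atan 0.45 = 24.23°;  2α = 48.46°
edge 1: e_1 = (-0.95, +1.36);  n_1 = (+0.8198, +0.5727)
edge 5: e_5 = (+1.04, +1.15);  n_5 = (+0.7417, -0.6707)
∠(n_1, n_5) = 77.06°
δ = |180° − 77.06°| = 102.94°
102.94° > 2α = 48.46°  →  invalid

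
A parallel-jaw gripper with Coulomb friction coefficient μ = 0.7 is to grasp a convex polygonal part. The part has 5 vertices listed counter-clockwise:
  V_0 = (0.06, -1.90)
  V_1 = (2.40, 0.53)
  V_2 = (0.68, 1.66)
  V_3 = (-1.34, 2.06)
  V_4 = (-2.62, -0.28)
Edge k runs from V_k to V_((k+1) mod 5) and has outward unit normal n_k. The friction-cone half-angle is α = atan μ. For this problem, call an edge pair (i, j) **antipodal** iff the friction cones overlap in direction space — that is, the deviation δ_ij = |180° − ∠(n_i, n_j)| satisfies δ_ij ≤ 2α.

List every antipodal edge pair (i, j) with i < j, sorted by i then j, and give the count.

count = 4; pairs: (0,2), (0,3), (1,4), (2,4)

α = atan 0.7 = 34.99°;  2α = 69.98°
n_0 = (+0.7203, -0.6936)
n_1 = (+0.5491, +0.8358)
n_2 = (+0.1942, +0.9810)
n_3 = (-0.8773, +0.4799)
n_4 = (-0.5173, -0.8558)
  (0,1): δ = 79.38°  ·
  (0,2): δ = 57.28°  ✓
  (0,3): δ = 15.24°  ✓
  (0,4): δ = 102.77°  ·
  (1,2): δ = 157.90°  ·
  (1,3): δ = 85.38°  ·
  (1,4): δ = 2.15°  ✓
  (2,3): δ = 107.48°  ·
  (2,4): δ = 19.95°  ✓
  (3,4): δ = 92.47°  ·
antipodal pairs: 4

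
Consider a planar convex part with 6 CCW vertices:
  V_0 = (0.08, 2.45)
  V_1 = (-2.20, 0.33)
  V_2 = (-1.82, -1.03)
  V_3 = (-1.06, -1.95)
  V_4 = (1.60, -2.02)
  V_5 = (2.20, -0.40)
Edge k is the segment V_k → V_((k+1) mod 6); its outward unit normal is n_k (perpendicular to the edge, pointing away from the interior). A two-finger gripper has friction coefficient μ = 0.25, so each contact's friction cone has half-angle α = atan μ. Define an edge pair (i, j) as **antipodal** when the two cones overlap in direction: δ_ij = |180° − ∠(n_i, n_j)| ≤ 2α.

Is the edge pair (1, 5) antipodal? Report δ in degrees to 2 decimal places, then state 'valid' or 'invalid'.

δ = 21.03°, valid

α = atan 0.25 = 14.04°;  2α = 28.07°
edge 1: e_1 = (+0.38, -1.36);  n_1 = (-0.9631, -0.2691)
edge 5: e_5 = (-2.12, +2.85);  n_5 = (+0.8024, +0.5968)
∠(n_1, n_5) = 158.97°
δ = |180° − 158.97°| = 21.03°
21.03° ≤ 2α = 28.07°  →  valid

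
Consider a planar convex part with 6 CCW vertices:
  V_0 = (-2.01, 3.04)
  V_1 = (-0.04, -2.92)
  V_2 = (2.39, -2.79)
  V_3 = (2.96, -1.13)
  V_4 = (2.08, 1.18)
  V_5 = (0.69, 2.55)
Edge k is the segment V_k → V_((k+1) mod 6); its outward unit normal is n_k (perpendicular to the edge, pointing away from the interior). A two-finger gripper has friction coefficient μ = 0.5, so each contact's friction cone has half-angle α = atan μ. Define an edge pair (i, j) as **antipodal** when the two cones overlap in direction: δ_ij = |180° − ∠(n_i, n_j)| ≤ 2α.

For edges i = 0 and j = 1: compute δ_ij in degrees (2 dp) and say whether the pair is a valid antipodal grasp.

α = atan 0.5 = 26.57°;  2α = 53.13°
edge 0: e_0 = (+1.97, -5.96);  n_0 = (-0.9495, -0.3138)
edge 1: e_1 = (+2.43, +0.13);  n_1 = (+0.0534, -0.9986)
∠(n_0, n_1) = 74.77°
δ = |180° − 74.77°| = 105.23°
105.23° > 2α = 53.13°  →  invalid

δ = 105.23°, invalid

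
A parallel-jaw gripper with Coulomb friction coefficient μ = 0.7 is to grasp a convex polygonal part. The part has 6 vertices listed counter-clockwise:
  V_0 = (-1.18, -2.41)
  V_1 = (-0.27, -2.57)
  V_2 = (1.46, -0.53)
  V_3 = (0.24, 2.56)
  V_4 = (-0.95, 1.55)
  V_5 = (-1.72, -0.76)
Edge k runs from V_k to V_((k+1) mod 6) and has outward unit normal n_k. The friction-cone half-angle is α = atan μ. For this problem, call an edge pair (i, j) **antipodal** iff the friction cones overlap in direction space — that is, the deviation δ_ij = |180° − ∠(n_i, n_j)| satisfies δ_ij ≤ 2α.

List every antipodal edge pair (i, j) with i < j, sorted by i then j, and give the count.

α = atan 0.7 = 34.99°;  2α = 69.98°
n_0 = (-0.1732, -0.9849)
n_1 = (+0.7627, -0.6468)
n_2 = (+0.9301, +0.3672)
n_3 = (-0.6471, +0.7624)
n_4 = (-0.9487, +0.3162)
n_5 = (-0.9504, -0.3110)
  (0,1): δ = 120.33°  ·
  (0,2): δ = 58.48°  ✓
  (0,3): δ = 50.29°  ✓
  (0,4): δ = 81.54°  ·
  (0,5): δ = 118.09°  ·
  (1,2): δ = 118.16°  ·
  (1,3): δ = 9.38°  ✓
  (1,4): δ = 21.86°  ✓
  (1,5): δ = 58.42°  ✓
  (2,3): δ = 71.22°  ·
  (2,4): δ = 39.98°  ✓
  (2,5): δ = 3.42°  ✓
  (3,4): δ = 148.76°  ·
  (3,5): δ = 112.20°  ·
  (4,5): δ = 143.44°  ·
antipodal pairs: 7

count = 7; pairs: (0,2), (0,3), (1,3), (1,4), (1,5), (2,4), (2,5)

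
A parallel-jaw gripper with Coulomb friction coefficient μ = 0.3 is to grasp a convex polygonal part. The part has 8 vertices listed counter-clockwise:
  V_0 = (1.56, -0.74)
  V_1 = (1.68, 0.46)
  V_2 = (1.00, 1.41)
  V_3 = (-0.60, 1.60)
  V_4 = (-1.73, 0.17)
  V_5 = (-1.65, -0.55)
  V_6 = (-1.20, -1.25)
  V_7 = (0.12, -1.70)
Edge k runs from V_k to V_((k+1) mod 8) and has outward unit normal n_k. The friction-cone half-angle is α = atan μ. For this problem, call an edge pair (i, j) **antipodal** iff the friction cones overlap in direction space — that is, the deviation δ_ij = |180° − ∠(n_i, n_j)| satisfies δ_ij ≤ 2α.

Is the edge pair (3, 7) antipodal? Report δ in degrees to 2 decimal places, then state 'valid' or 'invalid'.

α = atan 0.3 = 16.70°;  2α = 33.40°
edge 3: e_3 = (-1.13, -1.43);  n_3 = (-0.7846, +0.6200)
edge 7: e_7 = (+1.44, +0.96);  n_7 = (+0.5547, -0.8321)
∠(n_3, n_7) = 162.01°
δ = |180° − 162.01°| = 17.99°
17.99° ≤ 2α = 33.40°  →  valid

δ = 17.99°, valid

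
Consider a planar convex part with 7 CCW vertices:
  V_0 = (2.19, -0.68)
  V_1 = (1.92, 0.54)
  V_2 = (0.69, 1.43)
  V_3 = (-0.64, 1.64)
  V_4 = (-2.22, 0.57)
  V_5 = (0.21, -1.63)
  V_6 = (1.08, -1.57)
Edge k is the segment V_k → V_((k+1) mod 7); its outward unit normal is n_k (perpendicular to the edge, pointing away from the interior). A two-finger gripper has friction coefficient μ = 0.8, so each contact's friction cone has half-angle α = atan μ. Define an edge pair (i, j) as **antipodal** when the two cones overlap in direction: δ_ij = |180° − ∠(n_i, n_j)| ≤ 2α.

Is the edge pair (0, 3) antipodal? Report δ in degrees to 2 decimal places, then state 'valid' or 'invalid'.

δ = 68.37°, valid

α = atan 0.8 = 38.66°;  2α = 77.32°
edge 0: e_0 = (-0.27, +1.22);  n_0 = (+0.9764, +0.2161)
edge 3: e_3 = (-1.58, -1.07);  n_3 = (-0.5607, +0.8280)
∠(n_0, n_3) = 111.63°
δ = |180° − 111.63°| = 68.37°
68.37° ≤ 2α = 77.32°  →  valid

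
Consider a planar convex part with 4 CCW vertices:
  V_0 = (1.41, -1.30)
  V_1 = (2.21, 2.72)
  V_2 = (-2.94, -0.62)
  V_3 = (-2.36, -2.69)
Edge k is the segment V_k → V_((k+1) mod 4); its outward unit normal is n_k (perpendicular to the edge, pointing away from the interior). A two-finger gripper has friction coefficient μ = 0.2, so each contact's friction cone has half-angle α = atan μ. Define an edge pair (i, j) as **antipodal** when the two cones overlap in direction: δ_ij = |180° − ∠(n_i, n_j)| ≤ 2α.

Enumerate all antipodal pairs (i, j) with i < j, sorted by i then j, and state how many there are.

α = atan 0.2 = 11.31°;  2α = 22.62°
n_0 = (+0.9808, -0.1952)
n_1 = (-0.5441, +0.8390)
n_2 = (-0.9629, -0.2698)
n_3 = (+0.3459, -0.9383)
  (0,1): δ = 45.78°  ·
  (0,2): δ = 26.91°  ·
  (0,3): δ = 121.49°  ·
  (1,2): δ = 107.31°  ·
  (1,3): δ = 12.73°  ✓
  (2,3): δ = 85.41°  ·
antipodal pairs: 1

count = 1; pairs: (1,3)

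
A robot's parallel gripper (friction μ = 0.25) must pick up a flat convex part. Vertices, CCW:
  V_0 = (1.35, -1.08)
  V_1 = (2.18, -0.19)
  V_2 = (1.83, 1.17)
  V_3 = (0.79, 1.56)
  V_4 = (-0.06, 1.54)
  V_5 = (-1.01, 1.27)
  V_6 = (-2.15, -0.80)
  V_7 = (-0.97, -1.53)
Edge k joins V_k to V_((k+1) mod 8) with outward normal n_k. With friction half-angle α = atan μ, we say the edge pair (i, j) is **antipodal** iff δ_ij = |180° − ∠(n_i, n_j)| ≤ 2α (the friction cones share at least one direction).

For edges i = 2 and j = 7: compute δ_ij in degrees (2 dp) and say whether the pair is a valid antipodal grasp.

α = atan 0.25 = 14.04°;  2α = 28.07°
edge 2: e_2 = (-1.04, +0.39);  n_2 = (+0.3511, +0.9363)
edge 7: e_7 = (+2.32, +0.45);  n_7 = (+0.1904, -0.9817)
∠(n_2, n_7) = 148.47°
δ = |180° − 148.47°| = 31.53°
31.53° > 2α = 28.07°  →  invalid

δ = 31.53°, invalid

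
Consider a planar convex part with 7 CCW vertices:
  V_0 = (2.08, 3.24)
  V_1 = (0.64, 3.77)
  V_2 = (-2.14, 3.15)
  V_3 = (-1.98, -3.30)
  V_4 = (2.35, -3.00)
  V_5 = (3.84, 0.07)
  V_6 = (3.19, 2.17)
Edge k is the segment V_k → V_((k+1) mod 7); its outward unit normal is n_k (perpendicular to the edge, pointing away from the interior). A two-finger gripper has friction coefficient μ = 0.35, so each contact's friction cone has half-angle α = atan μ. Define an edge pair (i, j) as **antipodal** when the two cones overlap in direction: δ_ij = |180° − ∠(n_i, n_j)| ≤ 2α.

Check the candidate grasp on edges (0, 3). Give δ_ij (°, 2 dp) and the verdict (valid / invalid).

α = atan 0.35 = 19.29°;  2α = 38.58°
edge 0: e_0 = (-1.44, +0.53);  n_0 = (+0.3454, +0.9385)
edge 3: e_3 = (+4.33, +0.30);  n_3 = (+0.0691, -0.9976)
∠(n_0, n_3) = 155.83°
δ = |180° − 155.83°| = 24.17°
24.17° ≤ 2α = 38.58°  →  valid

δ = 24.17°, valid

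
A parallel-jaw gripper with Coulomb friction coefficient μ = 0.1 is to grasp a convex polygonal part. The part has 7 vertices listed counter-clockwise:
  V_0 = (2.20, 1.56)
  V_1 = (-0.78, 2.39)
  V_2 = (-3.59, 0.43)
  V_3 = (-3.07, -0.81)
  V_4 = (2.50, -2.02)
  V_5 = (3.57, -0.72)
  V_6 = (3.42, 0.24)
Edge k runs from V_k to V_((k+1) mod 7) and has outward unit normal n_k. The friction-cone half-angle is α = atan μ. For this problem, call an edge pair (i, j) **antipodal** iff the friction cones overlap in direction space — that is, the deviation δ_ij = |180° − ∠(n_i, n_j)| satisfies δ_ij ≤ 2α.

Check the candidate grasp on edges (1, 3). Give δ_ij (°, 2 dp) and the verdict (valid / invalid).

α = atan 0.1 = 5.71°;  2α = 11.42°
edge 1: e_1 = (-2.81, -1.96);  n_1 = (-0.5721, +0.8202)
edge 3: e_3 = (+5.57, -1.21);  n_3 = (-0.2123, -0.9772)
∠(n_1, n_3) = 132.85°
δ = |180° − 132.85°| = 47.15°
47.15° > 2α = 11.42°  →  invalid

δ = 47.15°, invalid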